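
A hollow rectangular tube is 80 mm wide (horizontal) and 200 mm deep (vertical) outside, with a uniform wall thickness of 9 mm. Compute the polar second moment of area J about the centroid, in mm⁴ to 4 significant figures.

Split into non-overlapping primitives; take the origin at the lower-left of the bounding box.
Outer rectangle: 80 × 200, A = 16 000 mm², y = 100 mm, Ī = 53 333 333 mm⁴.
Inner void (subtracted): 62 × 182, A = 11 284 mm², y = 100 mm, Ī = 31 147 601 mm⁴.
By symmetry the centroid is at mid-height, ȳ = 100 mm.
All pieces are centred on the centroidal x-axis, so I = ΣĪ (holes subtracted) = 22 185 732 mm⁴.
Repeating about the centroidal y-axis gives I_y = 4 918 692 mm⁴.
Polar second moment: J = I_x + I_y = 27 104 424 mm⁴.

J ≈ 2.710 × 10⁷ mm⁴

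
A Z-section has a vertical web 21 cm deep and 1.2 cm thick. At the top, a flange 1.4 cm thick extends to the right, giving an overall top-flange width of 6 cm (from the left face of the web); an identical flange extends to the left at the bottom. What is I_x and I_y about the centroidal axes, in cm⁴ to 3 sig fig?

I_x ≈ 2220 cm⁴, I_y ≈ 150 cm⁴

Decompose the section into non-overlapping parts with the origin at the bottom-left of its bounding rectangle.
Web: 1.2 × 21, A = 25.2 cm², y = 10.5 cm, Ī = 926.1 cm⁴.
Top flange (beyond web): 4.8 × 1.4, A = 6.72 cm², y = 20.3 cm, Ī = 1.0976 cm⁴.
Bottom flange (beyond web): 4.8 × 1.4, A = 6.72 cm², y = 0.7 cm, Ī = 1.0976 cm⁴.
Centroid: ȳ = ΣA·y / ΣA = 10.5 cm.
Transfer each piece to the centroidal x-axis using Ī + A·d² with d = y − 10.5:
  web: d = 0 cm → contributes +926.1 cm⁴
  top flange (beyond web): d = 9.8 cm → contributes +646.49 cm⁴
  bottom flange (beyond web): d = -9.8 cm → contributes +646.49 cm⁴
Total I = 2219.1 cm⁴.
For the y-axis: x̄ = 5.4 cm.
Repeating about the centroidal y-axis gives I_y = 149.79 cm⁴.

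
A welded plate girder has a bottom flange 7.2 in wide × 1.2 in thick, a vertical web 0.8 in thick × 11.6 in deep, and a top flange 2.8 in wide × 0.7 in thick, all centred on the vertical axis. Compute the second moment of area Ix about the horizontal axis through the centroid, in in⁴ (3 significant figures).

Treat the section as a set of non-overlapping primitives; coordinates are from the bounding-box lower-left.
Bottom plate: 7.2 × 1.2, A = 8.64 in², y = 0.6 in, Ī = 1.0368 in⁴.
Web plate: 0.8 × 11.6, A = 9.28 in², y = 7 in, Ī = 104.06 in⁴.
Top plate: 2.8 × 0.7, A = 1.96 in², y = 13.15 in, Ī = 0.080033 in⁴.
Centroid: ȳ = ΣA·y / ΣA = 4.8248 in.
Transfer each piece to the horizontal axis through the centroid using Ī + A·d² with d = y − 4.8248:
  bottom plate: d = -4.2248 in → contributes +155.26 in⁴
  web plate: d = 2.1752 in → contributes +147.97 in⁴
  top plate: d = 8.3252 in → contributes +135.92 in⁴
Total I = 439.15 in⁴.

Ix ≈ 439 in⁴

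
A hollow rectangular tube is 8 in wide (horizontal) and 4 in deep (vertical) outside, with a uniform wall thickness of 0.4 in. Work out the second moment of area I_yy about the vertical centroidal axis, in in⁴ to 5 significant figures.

Treat the section as a set of non-overlapping primitives; coordinates are from the bounding-box lower-left.
Outer rectangle: 8 × 4, A = 32 in², x = 4 in, Ī = 170.6667 in⁴.
Inner void (subtracted): 7.2 × 3.2, A = 23.04 in², x = 4 in, Ī = 99.5328 in⁴.
By symmetry the centroid is at mid-width, x̄ = 4 in.
All pieces are centred on the vertical centroidal axis, so I = ΣĪ (holes subtracted) = 71.13387 in⁴.

I_yy ≈ 71.134 in⁴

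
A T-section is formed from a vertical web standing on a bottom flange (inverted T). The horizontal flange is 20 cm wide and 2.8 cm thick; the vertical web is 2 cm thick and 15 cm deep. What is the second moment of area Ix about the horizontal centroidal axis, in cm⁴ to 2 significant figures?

Break the section into simple shapes (no overlaps), measuring from the bottom-left corner of the bounding box.
Flange: 20 × 2.8, A = 56 cm², y = 1.4 cm, Ī = 36.59 cm⁴.
Web: 2 × 15, A = 30 cm², y = 10.3 cm, Ī = 562.5 cm⁴.
Centroid: ȳ = ΣA·y / ΣA = 4.505 cm.
Transfer each piece to the horizontal centroidal axis using Ī + A·d² with d = y − 4.505:
  flange: d = -3.105 cm → contributes +576.4 cm⁴
  web: d = 5.795 cm → contributes +1 570 cm⁴
Total I = 2 146 cm⁴.

Ix ≈ 2100 cm⁴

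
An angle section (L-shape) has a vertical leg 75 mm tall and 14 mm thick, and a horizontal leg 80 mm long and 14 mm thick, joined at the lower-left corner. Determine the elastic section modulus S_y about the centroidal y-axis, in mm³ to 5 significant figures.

S_y ≈ 2.0984 × 10⁴ mm³

Treat the section as a set of non-overlapping primitives; coordinates are from the bounding-box lower-left.
Vertical leg: 14 × 75, A = 1 050 mm², x = 7 mm, Ī = 17 150 mm⁴.
Horizontal leg (remainder): 66 × 14, A = 924 mm², x = 47 mm, Ī = 335 412 mm⁴.
Centroid: x̄ = ΣA·x / ΣA = 25.7234 mm.
Transfer each piece to the centroidal y-axis using Ī + A·d² with d = x − 25.7234:
  vertical leg: d = -18.7234 mm → contributes +385244.2 mm⁴
  horizontal leg (remainder): d = 21.2766 mm → contributes +753700.8 mm⁴
Total I = 1 138 945 mm⁴.
Extreme fibre distance c = 54.2766 mm; S = I/c = 20984.09 mm³.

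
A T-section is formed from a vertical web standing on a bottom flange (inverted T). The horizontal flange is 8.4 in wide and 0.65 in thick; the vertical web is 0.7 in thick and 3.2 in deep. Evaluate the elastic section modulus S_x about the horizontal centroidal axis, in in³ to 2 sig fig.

S_x ≈ 2.7 in³

Break the section into simple shapes (no overlaps), measuring from the bottom-left corner of the bounding box.
Flange: 8.4 × 0.65, A = 5.46 in², y = 0.325 in, Ī = 0.1922 in⁴.
Web: 0.7 × 3.2, A = 2.24 in², y = 2.25 in, Ī = 1.911 in⁴.
Centroid: ȳ = ΣA·y / ΣA = 0.885 in.
Transfer each piece to the horizontal centroidal axis using Ī + A·d² with d = y − 0.885:
  flange: d = -0.56 in → contributes +1.904 in⁴
  web: d = 1.365 in → contributes +6.085 in⁴
Total I = 7.99 in⁴.
Extreme fibre distance c = 2.965 in; S = I/c = 2.695 in³.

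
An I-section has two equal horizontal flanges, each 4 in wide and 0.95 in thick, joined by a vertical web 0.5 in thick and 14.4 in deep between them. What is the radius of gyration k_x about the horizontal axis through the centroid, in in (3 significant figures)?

k_x ≈ 6.22 in

Treat the section as a set of non-overlapping primitives; coordinates are from the bounding-box lower-left.
Bottom flange: 4 × 0.95, A = 3.8 in², y = 0.475 in, Ī = 0.28579 in⁴.
Web: 0.5 × 14.4, A = 7.2 in², y = 8.15 in, Ī = 124.42 in⁴.
Top flange: 4 × 0.95, A = 3.8 in², y = 15.825 in, Ī = 0.28579 in⁴.
By symmetry the centroid is at mid-height, ȳ = 8.15 in.
Transfer each piece to the horizontal axis through the centroid using Ī + A·d² with d = y − 8.15:
  bottom flange: d = -7.675 in → contributes +224.13 in⁴
  web: d = 0 in → contributes +124.42 in⁴
  top flange: d = 7.675 in → contributes +224.13 in⁴
Total I = 572.67 in⁴.
Radius of gyration: k = √(I/A) = √(572.67 / 14.8) = 6.2204 in.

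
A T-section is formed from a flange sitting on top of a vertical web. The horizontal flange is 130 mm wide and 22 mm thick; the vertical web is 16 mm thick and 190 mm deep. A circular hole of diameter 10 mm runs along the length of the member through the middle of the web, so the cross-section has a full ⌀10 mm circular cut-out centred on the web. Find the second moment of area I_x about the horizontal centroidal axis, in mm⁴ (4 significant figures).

I_x ≈ 2.561 × 10⁷ mm⁴

Treat the section as a set of non-overlapping primitives; coordinates are from the bounding-box lower-left.
Flange: 130 × 22, A = 2 860 mm², y = 201 mm, Ī = 115 353 mm⁴.
Web: 16 × 190, A = 3 040 mm², y = 95 mm, Ī = 9 145 333 mm⁴.
Hole (subtracted): ⌀10, A = 78.5398 mm², y = 95 mm, Ī = 490.874 mm⁴.
Centroid: ȳ = ΣA·y / ΣA = 147.076 mm.
Transfer each piece to the horizontal centroidal axis using Ī + A·d² with d = y − 147.076:
  flange: d = 53.9237 mm → contributes +8 431 568 mm⁴
  web: d = -52.0763 mm → contributes +17 389 628 mm⁴
  hole: d = -52.0763 mm → contributes −213 486 mm⁴
Total I = 25 607 710 mm⁴.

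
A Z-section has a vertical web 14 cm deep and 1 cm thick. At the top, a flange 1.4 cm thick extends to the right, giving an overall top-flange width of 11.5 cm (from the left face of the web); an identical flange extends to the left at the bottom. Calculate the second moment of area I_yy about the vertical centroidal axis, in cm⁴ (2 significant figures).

Treat the section as a set of non-overlapping primitives; coordinates are from the bounding-box lower-left.
Web: 1 × 14, A = 14 cm², x = 11 cm, Ī = 1.167 cm⁴.
Top flange (beyond web): 10.5 × 1.4, A = 14.7 cm², x = 16.75 cm, Ī = 135.1 cm⁴.
Bottom flange (beyond web): 10.5 × 1.4, A = 14.7 cm², x = 5.25 cm, Ī = 135.1 cm⁴.
Centroid: x̄ = ΣA·x / ΣA = 11 cm.
Transfer each piece to the vertical centroidal axis using Ī + A·d² with d = x − 11:
  web: d = 0 cm → contributes +1.167 cm⁴
  top flange (beyond web): d = 5.75 cm → contributes +621.1 cm⁴
  bottom flange (beyond web): d = -5.75 cm → contributes +621.1 cm⁴
Total I = 1 243 cm⁴.

I_yy ≈ 1200 cm⁴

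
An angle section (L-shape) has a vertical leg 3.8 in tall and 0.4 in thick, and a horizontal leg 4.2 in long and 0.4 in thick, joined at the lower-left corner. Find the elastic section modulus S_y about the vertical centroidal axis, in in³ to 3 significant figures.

Split into non-overlapping primitives; take the origin at the lower-left of the bounding box.
Vertical leg: 0.4 × 3.8, A = 1.52 in², x = 0.2 in, Ī = 0.020267 in⁴.
Horizontal leg (remainder): 3.8 × 0.4, A = 1.52 in², x = 2.3 in, Ī = 1.8291 in⁴.
Centroid: x̄ = ΣA·x / ΣA = 1.25 in.
Transfer each piece to the vertical centroidal axis using Ī + A·d² with d = x − 1.25:
  vertical leg: d = -1.05 in → contributes +1.6961 in⁴
  horizontal leg (remainder): d = 1.05 in → contributes +3.5049 in⁴
Total I = 5.2009 in⁴.
Extreme fibre distance c = 2.95 in; S = I/c = 1.763 in³.

S_y ≈ 1.76 in³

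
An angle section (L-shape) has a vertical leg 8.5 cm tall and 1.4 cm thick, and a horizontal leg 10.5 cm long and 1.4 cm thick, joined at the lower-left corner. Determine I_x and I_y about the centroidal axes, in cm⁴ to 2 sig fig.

I_x ≈ 150 cm⁴, I_y ≈ 260 cm⁴

Split into non-overlapping primitives; take the origin at the lower-left of the bounding box.
Vertical leg: 1.4 × 8.5, A = 11.9 cm², y = 4.25 cm, Ī = 71.65 cm⁴.
Horizontal leg (remainder): 9.1 × 1.4, A = 12.74 cm², y = 0.7 cm, Ī = 2.081 cm⁴.
Centroid: ȳ = ΣA·y / ΣA = 2.414 cm.
Transfer each piece to the centroidal x-axis using Ī + A·d² with d = y − 2.414:
  vertical leg: d = 1.836 cm → contributes +111.7 cm⁴
  horizontal leg (remainder): d = -1.714 cm → contributes +39.53 cm⁴
Total I = 151.3 cm⁴.
For the y-axis: x̄ = 3.414 cm.
Repeating about the centroidal y-axis gives I_y = 259.4 cm⁴.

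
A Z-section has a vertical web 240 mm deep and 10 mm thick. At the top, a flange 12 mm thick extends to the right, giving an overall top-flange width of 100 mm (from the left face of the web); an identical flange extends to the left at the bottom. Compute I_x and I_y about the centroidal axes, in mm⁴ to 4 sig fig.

Break the section into simple shapes (no overlaps), measuring from the bottom-left corner of the bounding box.
Web: 10 × 240, A = 2 400 mm², y = 120 mm, Ī = 11 520 000 mm⁴.
Top flange (beyond web): 90 × 12, A = 1 080 mm², y = 234 mm, Ī = 12 960 mm⁴.
Bottom flange (beyond web): 90 × 12, A = 1 080 mm², y = 6 mm, Ī = 12 960 mm⁴.
Centroid: ȳ = ΣA·y / ΣA = 120 mm.
Transfer each piece to the centroidal x-axis using Ī + A·d² with d = y − 120:
  web: d = 0 mm → contributes +11 520 000 mm⁴
  top flange (beyond web): d = 114 mm → contributes +14 048 640 mm⁴
  bottom flange (beyond web): d = -114 mm → contributes +14 048 640 mm⁴
Total I = 39 617 280 mm⁴.
For the y-axis: x̄ = 95 mm.
Repeating about the centroidal y-axis gives I_y = 6 878 000 mm⁴.

I_x ≈ 3.962 × 10⁷ mm⁴, I_y ≈ 6.878 × 10⁶ mm⁴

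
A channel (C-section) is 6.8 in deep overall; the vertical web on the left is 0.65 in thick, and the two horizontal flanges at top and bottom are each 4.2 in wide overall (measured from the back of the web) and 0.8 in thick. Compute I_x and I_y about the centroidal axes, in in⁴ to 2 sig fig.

Treat the section as a set of non-overlapping primitives; coordinates are from the bounding-box lower-left.
Web: 0.65 × 6.8, A = 4.42 in², y = 3.4 in, Ī = 17.03 in⁴.
Top flange (beyond web): 3.55 × 0.8, A = 2.84 in², y = 6.4 in, Ī = 0.1515 in⁴.
Bottom flange (beyond web): 3.55 × 0.8, A = 2.84 in², y = 0.4 in, Ī = 0.1515 in⁴.
By symmetry the centroid is at mid-height, ȳ = 3.4 in.
Transfer each piece to the centroidal x-axis using Ī + A·d² with d = y − 3.4:
  web: d = 0 in → contributes +17.03 in⁴
  top flange (beyond web): d = 3 in → contributes +25.71 in⁴
  bottom flange (beyond web): d = -3 in → contributes +25.71 in⁴
Total I = 68.45 in⁴.
For the y-axis: x̄ = 1.506 in.
Repeating about the centroidal y-axis gives I_y = 17.08 in⁴.

I_x ≈ 68 in⁴, I_y ≈ 17 in⁴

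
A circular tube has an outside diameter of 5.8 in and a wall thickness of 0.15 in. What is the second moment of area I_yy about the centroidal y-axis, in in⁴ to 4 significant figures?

I_yy ≈ 10.63 in⁴

Split into non-overlapping primitives; take the origin at the lower-left of the bounding box.
Outer circle: ⌀5.8, A = 26.4208 in², x = 2.9 in, Ī = 55.5497 in⁴.
Bore (subtracted): ⌀5.5, A = 23.7583 in², x = 2.9 in, Ī = 44.918 in⁴.
By symmetry the centroid is at mid-width, x̄ = 2.9 in.
All pieces are centred on the centroidal y-axis, so I = ΣĪ (holes subtracted) = 10.6317 in⁴.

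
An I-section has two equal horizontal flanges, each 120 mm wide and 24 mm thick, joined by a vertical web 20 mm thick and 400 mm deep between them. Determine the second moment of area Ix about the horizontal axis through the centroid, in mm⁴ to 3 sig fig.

Decompose the section into non-overlapping parts with the origin at the bottom-left of its bounding rectangle.
Bottom flange: 120 × 24, A = 2 880 mm², y = 12 mm, Ī = 138 240 mm⁴.
Web: 20 × 400, A = 8 000 mm², y = 224 mm, Ī = 106 666 667 mm⁴.
Top flange: 120 × 24, A = 2 880 mm², y = 436 mm, Ī = 138 240 mm⁴.
By symmetry the centroid is at mid-height, ȳ = 224 mm.
Transfer each piece to the horizontal axis through the centroid using Ī + A·d² with d = y − 224:
  bottom flange: d = -212 mm → contributes +129 576 960 mm⁴
  web: d = 0 mm → contributes +106 666 667 mm⁴
  top flange: d = 212 mm → contributes +129 576 960 mm⁴
Total I = 365 820 587 mm⁴.

Ix ≈ 3.66 × 10⁸ mm⁴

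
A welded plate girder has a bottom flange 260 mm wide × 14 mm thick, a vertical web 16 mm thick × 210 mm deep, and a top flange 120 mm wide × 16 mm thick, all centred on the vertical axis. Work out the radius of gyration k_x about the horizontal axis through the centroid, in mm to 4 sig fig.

Split into non-overlapping primitives; take the origin at the lower-left of the bounding box.
Bottom plate: 260 × 14, A = 3 640 mm², y = 7 mm, Ī = 59453.3 mm⁴.
Web plate: 16 × 210, A = 3 360 mm², y = 119 mm, Ī = 12 348 000 mm⁴.
Top plate: 120 × 16, A = 1 920 mm², y = 232 mm, Ī = 40 960 mm⁴.
Centroid: ȳ = ΣA·y / ΣA = 97.6188 mm.
Transfer each piece to the horizontal axis through the centroid using Ī + A·d² with d = y − 97.6188:
  bottom plate: d = -90.6188 mm → contributes +29 950 307 mm⁴
  web plate: d = 21.3812 mm → contributes +13 884 038 mm⁴
  top plate: d = 134.381 mm → contributes +34 712 892 mm⁴
Total I = 78 547 237 mm⁴.
Radius of gyration: k = √(I/A) = √(78 547 237 / 8 920) = 93.8389 mm.

k_x ≈ 93.84 mm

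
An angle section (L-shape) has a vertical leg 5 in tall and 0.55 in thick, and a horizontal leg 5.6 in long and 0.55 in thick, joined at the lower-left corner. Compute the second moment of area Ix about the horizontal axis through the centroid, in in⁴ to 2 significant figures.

Split into non-overlapping primitives; take the origin at the lower-left of the bounding box.
Vertical leg: 0.55 × 5, A = 2.75 in², y = 2.5 in, Ī = 5.729 in⁴.
Horizontal leg (remainder): 5.05 × 0.55, A = 2.778 in², y = 0.275 in, Ī = 0.07002 in⁴.
Centroid: ȳ = ΣA·y / ΣA = 1.382 in.
Transfer each piece to the horizontal axis through the centroid using Ī + A·d² with d = y − 1.382:
  vertical leg: d = 1.118 in → contributes +9.167 in⁴
  horizontal leg (remainder): d = -1.107 in → contributes +3.473 in⁴
Total I = 12.64 in⁴.

Ix ≈ 13 in⁴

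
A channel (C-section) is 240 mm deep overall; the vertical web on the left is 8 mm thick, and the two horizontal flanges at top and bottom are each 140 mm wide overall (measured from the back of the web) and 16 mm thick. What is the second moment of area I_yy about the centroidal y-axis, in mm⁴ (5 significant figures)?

I_yy ≈ 1.2611 × 10⁷ mm⁴

Decompose the section into non-overlapping parts with the origin at the bottom-left of its bounding rectangle.
Web: 8 × 240, A = 1 920 mm², x = 4 mm, Ī = 10 240 mm⁴.
Top flange (beyond web): 132 × 16, A = 2 112 mm², x = 74 mm, Ī = 3 066 624 mm⁴.
Bottom flange (beyond web): 132 × 16, A = 2 112 mm², x = 74 mm, Ī = 3 066 624 mm⁴.
Centroid: x̄ = ΣA·x / ΣA = 52.125 mm.
Transfer each piece to the centroidal y-axis using Ī + A·d² with d = x − 52.125:
  web: d = -48.125 mm → contributes +4 456 990 mm⁴
  top flange (beyond web): d = 21.875 mm → contributes +4 077 249 mm⁴
  bottom flange (beyond web): d = 21.875 mm → contributes +4 077 249 mm⁴
Total I = 12 611 488 mm⁴.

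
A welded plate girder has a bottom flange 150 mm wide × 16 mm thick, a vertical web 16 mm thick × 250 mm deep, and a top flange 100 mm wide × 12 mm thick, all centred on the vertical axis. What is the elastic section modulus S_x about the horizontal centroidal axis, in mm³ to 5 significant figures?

Decompose the section into non-overlapping parts with the origin at the bottom-left of its bounding rectangle.
Bottom plate: 150 × 16, A = 2 400 mm², y = 8 mm, Ī = 51 200 mm⁴.
Web plate: 16 × 250, A = 4 000 mm², y = 141 mm, Ī = 20 833 333 mm⁴.
Top plate: 100 × 12, A = 1 200 mm², y = 272 mm, Ī = 14 400 mm⁴.
Centroid: ȳ = ΣA·y / ΣA = 119.6842 mm.
Transfer each piece to the horizontal centroidal axis using Ī + A·d² with d = y − 119.6842:
  bottom plate: d = -111.6842 mm → contributes +29 987 271 mm⁴
  web plate: d = 21.31579 mm → contributes +22 650 785 mm⁴
  top plate: d = 152.3158 mm → contributes +27 854 520 mm⁴
Total I = 80 492 575 mm⁴.
Extreme fibre distance c = 158.3158 mm; S = I/c = 508430.5 mm³.

S_x ≈ 5.0843 × 10⁵ mm³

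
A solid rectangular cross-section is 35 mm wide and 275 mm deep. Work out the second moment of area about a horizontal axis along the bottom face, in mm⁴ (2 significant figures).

The section: 35 × 275, A = 9 625 mm², y = 137.5 mm, Ī = 60 657 552 mm⁴.
Transfer it to the bottom edge using Ī + A·d² with d = y − 0:
  the section: d = 137.5 mm → contributes +242 630 208 mm⁴
Total I = 242 630 208 mm⁴.

I_base ≈ 2.4 × 10⁸ mm⁴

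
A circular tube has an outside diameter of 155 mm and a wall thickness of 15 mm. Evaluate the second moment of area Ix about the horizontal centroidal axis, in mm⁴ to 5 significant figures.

Break the section into simple shapes (no overlaps), measuring from the bottom-left corner of the bounding box.
Outer circle: ⌀155, A = 18869.19 mm², y = 77.5 mm, Ī = 28 333 269 mm⁴.
Bore (subtracted): ⌀125, A = 12271.85 mm², y = 77.5 mm, Ī = 11 984 225 mm⁴.
By symmetry the centroid is at mid-height, ȳ = 77.5 mm.
All pieces are centred on the horizontal centroidal axis, so I = ΣĪ (holes subtracted) = 16 349 045 mm⁴.

Ix ≈ 1.6349 × 10⁷ mm⁴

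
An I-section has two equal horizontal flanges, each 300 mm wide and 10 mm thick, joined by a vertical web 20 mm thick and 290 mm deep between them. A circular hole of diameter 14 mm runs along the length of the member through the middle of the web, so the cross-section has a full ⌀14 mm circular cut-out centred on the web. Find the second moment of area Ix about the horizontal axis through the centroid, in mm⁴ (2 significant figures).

Ix ≈ 1.8 × 10⁸ mm⁴

Split into non-overlapping primitives; take the origin at the lower-left of the bounding box.
Bottom flange: 300 × 10, A = 3 000 mm², y = 5 mm, Ī = 25 000 mm⁴.
Web: 20 × 290, A = 5 800 mm², y = 155 mm, Ī = 40 648 333 mm⁴.
Top flange: 300 × 10, A = 3 000 mm², y = 305 mm, Ī = 25 000 mm⁴.
Hole (subtracted): ⌀14, A = 153.9 mm², y = 155 mm, Ī = 1 886 mm⁴.
By symmetry the centroid is at mid-height, ȳ = 155 mm.
Transfer each piece to the horizontal axis through the centroid using Ī + A·d² with d = y − 155:
  bottom flange: d = -150 mm → contributes +67 525 000 mm⁴
  web: d = 0 mm → contributes +40 648 333 mm⁴
  top flange: d = 150 mm → contributes +67 525 000 mm⁴
  hole: d = 0 mm → contributes −1 886 mm⁴
Total I = 175 696 448 mm⁴.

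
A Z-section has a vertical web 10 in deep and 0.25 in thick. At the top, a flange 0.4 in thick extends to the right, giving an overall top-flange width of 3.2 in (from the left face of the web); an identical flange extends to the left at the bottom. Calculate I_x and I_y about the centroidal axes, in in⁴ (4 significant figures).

Decompose the section into non-overlapping parts with the origin at the bottom-left of its bounding rectangle.
Web: 0.25 × 10, A = 2.5 in², y = 5 in, Ī = 20.8333 in⁴.
Top flange (beyond web): 2.95 × 0.4, A = 1.18 in², y = 9.8 in, Ī = 0.0157333 in⁴.
Bottom flange (beyond web): 2.95 × 0.4, A = 1.18 in², y = 0.2 in, Ī = 0.0157333 in⁴.
Centroid: ȳ = ΣA·y / ΣA = 5 in.
Transfer each piece to the centroidal x-axis using Ī + A·d² with d = y − 5:
  web: d = 0 in → contributes +20.8333 in⁴
  top flange (beyond web): d = 4.8 in → contributes +27.2029 in⁴
  bottom flange (beyond web): d = -4.8 in → contributes +27.2029 in⁴
Total I = 75.2392 in⁴.
For the y-axis: x̄ = 3.075 in.
Repeating about the centroidal y-axis gives I_y = 7.76611 in⁴.

I_x ≈ 75.24 in⁴, I_y ≈ 7.766 in⁴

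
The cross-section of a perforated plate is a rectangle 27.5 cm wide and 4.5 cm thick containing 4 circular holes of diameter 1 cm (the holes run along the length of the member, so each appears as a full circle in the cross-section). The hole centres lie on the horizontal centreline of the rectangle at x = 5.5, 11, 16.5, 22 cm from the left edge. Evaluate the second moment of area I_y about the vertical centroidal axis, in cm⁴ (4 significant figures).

Split into non-overlapping primitives; take the origin at the lower-left of the bounding box.
Plate: 27.5 × 4.5, A = 123.75 cm², x = 13.75 cm, Ī = 7798.83 cm⁴.
Hole 1 (subtracted): ⌀1, A = 0.785398 cm², x = 5.5 cm, Ī = 0.0490874 cm⁴.
Hole 2 (subtracted): ⌀1, A = 0.785398 cm², x = 11 cm, Ī = 0.0490874 cm⁴.
Hole 3 (subtracted): ⌀1, A = 0.785398 cm², x = 16.5 cm, Ī = 0.0490874 cm⁴.
Hole 4 (subtracted): ⌀1, A = 0.785398 cm², x = 22 cm, Ī = 0.0490874 cm⁴.
By symmetry the centroid is at mid-width, x̄ = 13.75 cm.
Transfer each piece to the vertical centroidal axis using Ī + A·d² with d = x − 13.75:
  plate: d = 0 cm → contributes +7798.83 cm⁴
  hole 1: d = -8.25 cm → contributes −53.5052 cm⁴
  hole 2: d = -2.75 cm → contributes −5.98866 cm⁴
  hole 3: d = 2.75 cm → contributes −5.98866 cm⁴
  hole 4: d = 8.25 cm → contributes −53.5052 cm⁴
Total I = 7679.84 cm⁴.

I_y ≈ 7680 cm⁴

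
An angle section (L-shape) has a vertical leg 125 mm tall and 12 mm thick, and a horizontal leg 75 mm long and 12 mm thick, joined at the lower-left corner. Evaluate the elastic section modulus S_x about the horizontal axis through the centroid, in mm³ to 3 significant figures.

S_x ≈ 4.38 × 10⁴ mm³

Break the section into simple shapes (no overlaps), measuring from the bottom-left corner of the bounding box.
Vertical leg: 12 × 125, A = 1 500 mm², y = 62.5 mm, Ī = 1 953 125 mm⁴.
Horizontal leg (remainder): 63 × 12, A = 756 mm², y = 6 mm, Ī = 9 072 mm⁴.
Centroid: ȳ = ΣA·y / ΣA = 43.566 mm.
Transfer each piece to the horizontal axis through the centroid using Ī + A·d² with d = y − 43.566:
  vertical leg: d = 18.934 mm → contributes +2 490 842 mm⁴
  horizontal leg (remainder): d = -37.566 mm → contributes +1 075 970 mm⁴
Total I = 3 566 812 mm⁴.
Extreme fibre distance c = 81.434 mm; S = I/c = 43 800 mm³.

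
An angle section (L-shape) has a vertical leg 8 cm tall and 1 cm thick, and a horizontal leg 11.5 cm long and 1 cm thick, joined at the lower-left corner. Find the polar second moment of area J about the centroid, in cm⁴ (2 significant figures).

J ≈ 350 cm⁴

Split into non-overlapping primitives; take the origin at the lower-left of the bounding box.
Vertical leg: 1 × 8, A = 8 cm², y = 4 cm, Ī = 42.67 cm⁴.
Horizontal leg (remainder): 10.5 × 1, A = 10.5 cm², y = 0.5 cm, Ī = 0.875 cm⁴.
Centroid: ȳ = ΣA·y / ΣA = 2.014 cm.
Transfer each piece to the centroidal x-axis using Ī + A·d² with d = y − 2.014:
  vertical leg: d = 1.986 cm → contributes +74.24 cm⁴
  horizontal leg (remainder): d = -1.514 cm → contributes +24.93 cm⁴
Total I = 99.16 cm⁴.
For the y-axis: x̄ = 3.764 cm.
Repeating about the centroidal y-axis gives I_y = 247.3 cm⁴.
Polar second moment: J = I_x + I_y = 346.4 cm⁴.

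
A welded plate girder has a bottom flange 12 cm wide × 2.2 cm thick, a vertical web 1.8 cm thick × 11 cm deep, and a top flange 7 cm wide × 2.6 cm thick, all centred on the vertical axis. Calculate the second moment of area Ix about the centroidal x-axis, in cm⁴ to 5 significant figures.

Ix ≈ 2172.5 cm⁴

Treat the section as a set of non-overlapping primitives; coordinates are from the bounding-box lower-left.
Bottom plate: 12 × 2.2, A = 26.4 cm², y = 1.1 cm, Ī = 10.648 cm⁴.
Web plate: 1.8 × 11, A = 19.8 cm², y = 7.7 cm, Ī = 199.65 cm⁴.
Top plate: 7 × 2.6, A = 18.2 cm², y = 14.5 cm, Ī = 10.25267 cm⁴.
Centroid: ȳ = ΣA·y / ΣA = 6.916149 cm.
Transfer each piece to the centroidal x-axis using Ī + A·d² with d = y − 6.916149:
  bottom plate: d = -5.816149 cm → contributes +903.6964 cm⁴
  web plate: d = 0.7838509 cm → contributes +211.8156 cm⁴
  top plate: d = 7.583851 cm → contributes +1057.022 cm⁴
Total I = 2172.534 cm⁴.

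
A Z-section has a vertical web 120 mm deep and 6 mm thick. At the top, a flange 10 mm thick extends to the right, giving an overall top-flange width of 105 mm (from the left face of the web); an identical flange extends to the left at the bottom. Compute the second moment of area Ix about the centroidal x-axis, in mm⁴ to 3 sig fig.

Split into non-overlapping primitives; take the origin at the lower-left of the bounding box.
Web: 6 × 120, A = 720 mm², y = 60 mm, Ī = 864 000 mm⁴.
Top flange (beyond web): 99 × 10, A = 990 mm², y = 115 mm, Ī = 8 250 mm⁴.
Bottom flange (beyond web): 99 × 10, A = 990 mm², y = 5 mm, Ī = 8 250 mm⁴.
Centroid: ȳ = ΣA·y / ΣA = 60 mm.
Transfer each piece to the centroidal x-axis using Ī + A·d² with d = y − 60:
  web: d = 0 mm → contributes +864 000 mm⁴
  top flange (beyond web): d = 55 mm → contributes +3 003 000 mm⁴
  bottom flange (beyond web): d = -55 mm → contributes +3 003 000 mm⁴
Total I = 6 870 000 mm⁴.

Ix ≈ 6.87 × 10⁶ mm⁴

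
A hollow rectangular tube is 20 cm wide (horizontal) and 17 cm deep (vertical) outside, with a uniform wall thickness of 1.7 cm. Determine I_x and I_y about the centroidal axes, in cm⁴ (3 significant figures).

Decompose the section into non-overlapping parts with the origin at the bottom-left of its bounding rectangle.
Outer rectangle: 20 × 17, A = 340 cm², y = 8.5 cm, Ī = 8188.3 cm⁴.
Inner void (subtracted): 16.6 × 13.6, A = 225.76 cm², y = 8.5 cm, Ī = 3479.7 cm⁴.
By symmetry the centroid is at mid-height, ȳ = 8.5 cm.
All pieces are centred on the centroidal x-axis, so I = ΣĪ (holes subtracted) = 4708.6 cm⁴.
Repeating about the centroidal y-axis gives I_y = 6149.1 cm⁴.

I_x ≈ 4710 cm⁴, I_y ≈ 6150 cm⁴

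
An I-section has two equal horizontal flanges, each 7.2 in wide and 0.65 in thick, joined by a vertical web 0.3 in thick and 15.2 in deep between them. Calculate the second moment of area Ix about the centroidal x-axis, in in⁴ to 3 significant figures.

Decompose the section into non-overlapping parts with the origin at the bottom-left of its bounding rectangle.
Bottom flange: 7.2 × 0.65, A = 4.68 in², y = 0.325 in, Ī = 0.16478 in⁴.
Web: 0.3 × 15.2, A = 4.56 in², y = 8.25 in, Ī = 87.795 in⁴.
Top flange: 7.2 × 0.65, A = 4.68 in², y = 16.175 in, Ī = 0.16478 in⁴.
By symmetry the centroid is at mid-height, ȳ = 8.25 in.
Transfer each piece to the centroidal x-axis using Ī + A·d² with d = y − 8.25:
  bottom flange: d = -7.925 in → contributes +294.1 in⁴
  web: d = 0 in → contributes +87.795 in⁴
  top flange: d = 7.925 in → contributes +294.1 in⁴
Total I = 675.99 in⁴.

Ix ≈ 676 in⁴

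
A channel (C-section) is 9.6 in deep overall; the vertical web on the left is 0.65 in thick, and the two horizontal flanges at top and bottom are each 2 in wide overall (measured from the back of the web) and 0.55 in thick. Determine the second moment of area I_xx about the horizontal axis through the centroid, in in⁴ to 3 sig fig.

Decompose the section into non-overlapping parts with the origin at the bottom-left of its bounding rectangle.
Web: 0.65 × 9.6, A = 6.24 in², y = 4.8 in, Ī = 47.923 in⁴.
Top flange (beyond web): 1.35 × 0.55, A = 0.7425 in², y = 9.325 in, Ī = 0.018717 in⁴.
Bottom flange (beyond web): 1.35 × 0.55, A = 0.7425 in², y = 0.275 in, Ī = 0.018717 in⁴.
By symmetry the centroid is at mid-height, ȳ = 4.8 in.
Transfer each piece to the horizontal axis through the centroid using Ī + A·d² with d = y − 4.8:
  web: d = 0 in → contributes +47.923 in⁴
  top flange (beyond web): d = 4.525 in → contributes +15.222 in⁴
  bottom flange (beyond web): d = -4.525 in → contributes +15.222 in⁴
Total I = 78.367 in⁴.

I_xx ≈ 78.4 in⁴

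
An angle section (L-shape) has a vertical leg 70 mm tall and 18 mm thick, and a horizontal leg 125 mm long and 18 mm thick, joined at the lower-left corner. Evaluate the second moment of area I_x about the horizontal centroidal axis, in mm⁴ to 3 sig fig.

I_x ≈ 1.08 × 10⁶ mm⁴

Decompose the section into non-overlapping parts with the origin at the bottom-left of its bounding rectangle.
Vertical leg: 18 × 70, A = 1 260 mm², y = 35 mm, Ī = 514 500 mm⁴.
Horizontal leg (remainder): 107 × 18, A = 1 926 mm², y = 9 mm, Ī = 52 002 mm⁴.
Centroid: ȳ = ΣA·y / ΣA = 19.282 mm.
Transfer each piece to the horizontal centroidal axis using Ī + A·d² with d = y − 19.282:
  vertical leg: d = 15.718 mm → contributes +825 771 mm⁴
  horizontal leg (remainder): d = -10.282 mm → contributes +255 637 mm⁴
Total I = 1 081 408 mm⁴.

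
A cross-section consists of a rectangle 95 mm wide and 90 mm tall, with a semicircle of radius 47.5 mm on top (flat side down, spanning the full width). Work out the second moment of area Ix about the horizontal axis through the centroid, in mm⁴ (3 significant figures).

Ix ≈ 1.70 × 10⁷ mm⁴

Split into non-overlapping primitives; take the origin at the lower-left of the bounding box.
Rectangular body: 95 × 90, A = 8 550 mm², y = 45 mm, Ī = 5 771 250 mm⁴.
Semicircular cap: semicircle r = 47.5, A = 3544.1 mm², y = 110.16 mm, Ī = 558 736 mm⁴.
Centroid: ȳ = ΣA·y / ΣA = 64.095 mm.
Transfer each piece to the horizontal axis through the centroid using Ī + A·d² with d = y − 64.095:
  rectangular body: d = -19.095 mm → contributes +8 888 630 mm⁴
  semicircular cap: d = 46.065 mm → contributes +8 079 271 mm⁴
Total I = 16 967 900 mm⁴.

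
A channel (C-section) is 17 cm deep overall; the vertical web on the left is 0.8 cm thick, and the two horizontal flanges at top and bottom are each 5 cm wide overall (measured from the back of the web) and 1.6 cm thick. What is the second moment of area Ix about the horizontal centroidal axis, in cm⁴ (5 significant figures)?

Split into non-overlapping primitives; take the origin at the lower-left of the bounding box.
Web: 0.8 × 17, A = 13.6 cm², y = 8.5 cm, Ī = 327.5333 cm⁴.
Top flange (beyond web): 4.2 × 1.6, A = 6.72 cm², y = 16.2 cm, Ī = 1.4336 cm⁴.
Bottom flange (beyond web): 4.2 × 1.6, A = 6.72 cm², y = 0.8 cm, Ī = 1.4336 cm⁴.
By symmetry the centroid is at mid-height, ȳ = 8.5 cm.
Transfer each piece to the horizontal centroidal axis using Ī + A·d² with d = y − 8.5:
  web: d = 0 cm → contributes +327.5333 cm⁴
  top flange (beyond web): d = 7.7 cm → contributes +399.8624 cm⁴
  bottom flange (beyond web): d = -7.7 cm → contributes +399.8624 cm⁴
Total I = 1127.258 cm⁴.

Ix ≈ 1127.3 cm⁴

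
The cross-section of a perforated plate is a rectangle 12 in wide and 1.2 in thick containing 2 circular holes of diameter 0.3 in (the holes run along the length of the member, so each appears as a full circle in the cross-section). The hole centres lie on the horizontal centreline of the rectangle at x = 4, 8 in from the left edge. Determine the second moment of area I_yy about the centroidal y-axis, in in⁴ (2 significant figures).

Split into non-overlapping primitives; take the origin at the lower-left of the bounding box.
Plate: 12 × 1.2, A = 14.4 in², x = 6 in, Ī = 172.8 in⁴.
Hole 1 (subtracted): ⌀0.3, A = 0.07069 in², x = 4 in, Ī = 0.0003976 in⁴.
Hole 2 (subtracted): ⌀0.3, A = 0.07069 in², x = 8 in, Ī = 0.0003976 in⁴.
By symmetry the centroid is at mid-width, x̄ = 6 in.
Transfer each piece to the centroidal y-axis using Ī + A·d² with d = x − 6:
  plate: d = 0 in → contributes +172.8 in⁴
  hole 1: d = -2 in → contributes −0.2831 in⁴
  hole 2: d = 2 in → contributes −0.2831 in⁴
Total I = 172.2 in⁴.

I_yy ≈ 170 in⁴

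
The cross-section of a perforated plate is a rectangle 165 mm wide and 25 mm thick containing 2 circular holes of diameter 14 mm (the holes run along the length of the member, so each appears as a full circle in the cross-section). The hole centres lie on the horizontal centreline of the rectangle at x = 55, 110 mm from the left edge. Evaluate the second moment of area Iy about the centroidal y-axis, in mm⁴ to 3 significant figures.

Iy ≈ 9.12 × 10⁶ mm⁴

Decompose the section into non-overlapping parts with the origin at the bottom-left of its bounding rectangle.
Plate: 165 × 25, A = 4 125 mm², x = 82.5 mm, Ī = 9 358 594 mm⁴.
Hole 1 (subtracted): ⌀14, A = 153.94 mm², x = 55 mm, Ī = 1885.7 mm⁴.
Hole 2 (subtracted): ⌀14, A = 153.94 mm², x = 110 mm, Ī = 1885.7 mm⁴.
By symmetry the centroid is at mid-width, x̄ = 82.5 mm.
Transfer each piece to the centroidal y-axis using Ī + A·d² with d = x − 82.5:
  plate: d = 0 mm → contributes +9 358 594 mm⁴
  hole 1: d = -27.5 mm → contributes −118 301 mm⁴
  hole 2: d = 27.5 mm → contributes −118 301 mm⁴
Total I = 9 121 991 mm⁴.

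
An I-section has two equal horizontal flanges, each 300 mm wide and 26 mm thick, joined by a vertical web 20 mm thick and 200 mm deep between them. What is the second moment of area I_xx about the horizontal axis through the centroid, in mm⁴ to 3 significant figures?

I_xx ≈ 2.13 × 10⁸ mm⁴

Break the section into simple shapes (no overlaps), measuring from the bottom-left corner of the bounding box.
Bottom flange: 300 × 26, A = 7 800 mm², y = 13 mm, Ī = 439 400 mm⁴.
Web: 20 × 200, A = 4 000 mm², y = 126 mm, Ī = 13 333 333 mm⁴.
Top flange: 300 × 26, A = 7 800 mm², y = 239 mm, Ī = 439 400 mm⁴.
By symmetry the centroid is at mid-height, ȳ = 126 mm.
Transfer each piece to the horizontal axis through the centroid using Ī + A·d² with d = y − 126:
  bottom flange: d = -113 mm → contributes +100 037 600 mm⁴
  web: d = 0 mm → contributes +13 333 333 mm⁴
  top flange: d = 113 mm → contributes +100 037 600 mm⁴
Total I = 213 408 533 mm⁴.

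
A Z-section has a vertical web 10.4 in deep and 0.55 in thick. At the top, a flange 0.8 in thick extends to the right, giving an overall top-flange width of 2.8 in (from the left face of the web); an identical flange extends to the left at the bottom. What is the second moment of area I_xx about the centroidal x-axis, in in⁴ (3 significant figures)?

Split into non-overlapping primitives; take the origin at the lower-left of the bounding box.
Web: 0.55 × 10.4, A = 5.72 in², y = 5.2 in, Ī = 51.556 in⁴.
Top flange (beyond web): 2.25 × 0.8, A = 1.8 in², y = 10 in, Ī = 0.096 in⁴.
Bottom flange (beyond web): 2.25 × 0.8, A = 1.8 in², y = 0.4 in, Ī = 0.096 in⁴.
Centroid: ȳ = ΣA·y / ΣA = 5.2 in.
Transfer each piece to the centroidal x-axis using Ī + A·d² with d = y − 5.2:
  web: d = 0 in → contributes +51.556 in⁴
  top flange (beyond web): d = 4.8 in → contributes +41.568 in⁴
  bottom flange (beyond web): d = -4.8 in → contributes +41.568 in⁴
Total I = 134.69 in⁴.

I_xx ≈ 135 in⁴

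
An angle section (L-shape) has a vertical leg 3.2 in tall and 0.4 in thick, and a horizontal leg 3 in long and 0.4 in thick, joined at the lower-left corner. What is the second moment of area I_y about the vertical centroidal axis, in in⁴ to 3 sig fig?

I_y ≈ 1.89 in⁴

Break the section into simple shapes (no overlaps), measuring from the bottom-left corner of the bounding box.
Vertical leg: 0.4 × 3.2, A = 1.28 in², x = 0.2 in, Ī = 0.017067 in⁴.
Horizontal leg (remainder): 2.6 × 0.4, A = 1.04 in², x = 1.7 in, Ī = 0.58587 in⁴.
Centroid: x̄ = ΣA·x / ΣA = 0.87241 in.
Transfer each piece to the vertical centroidal axis using Ī + A·d² with d = x − 0.87241:
  vertical leg: d = -0.67241 in → contributes +0.59581 in⁴
  horizontal leg (remainder): d = 0.82759 in → contributes +1.2982 in⁴
Total I = 1.894 in⁴.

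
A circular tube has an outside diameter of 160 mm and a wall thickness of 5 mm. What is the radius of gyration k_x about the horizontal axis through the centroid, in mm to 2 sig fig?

Break the section into simple shapes (no overlaps), measuring from the bottom-left corner of the bounding box.
Outer circle: ⌀160, A = 20 106 mm², y = 80 mm, Ī = 32 169 909 mm⁴.
Bore (subtracted): ⌀150, A = 17 671 mm², y = 80 mm, Ī = 24 850 489 mm⁴.
By symmetry the centroid is at mid-height, ȳ = 80 mm.
All pieces are centred on the horizontal axis through the centroid, so I = ΣĪ (holes subtracted) = 7 319 420 mm⁴.
Radius of gyration: k = √(I/A) = √(7 319 420 / 2 435) = 54.83 mm.

k_x ≈ 55 mm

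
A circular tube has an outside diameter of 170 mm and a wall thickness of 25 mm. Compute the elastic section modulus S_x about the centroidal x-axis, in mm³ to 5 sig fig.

S_x ≈ 3.6258 × 10⁵ mm³

Split into non-overlapping primitives; take the origin at the lower-left of the bounding box.
Outer circle: ⌀170, A = 22698.01 mm², y = 85 mm, Ī = 40 998 275 mm⁴.
Bore (subtracted): ⌀120, A = 11309.73 mm², y = 85 mm, Ī = 10 178 760 mm⁴.
By symmetry the centroid is at mid-height, ȳ = 85 mm.
All pieces are centred on the centroidal x-axis, so I = ΣĪ (holes subtracted) = 30 819 515 mm⁴.
Extreme fibre distance c = 85 mm; S = I/c = 362582.5 mm³.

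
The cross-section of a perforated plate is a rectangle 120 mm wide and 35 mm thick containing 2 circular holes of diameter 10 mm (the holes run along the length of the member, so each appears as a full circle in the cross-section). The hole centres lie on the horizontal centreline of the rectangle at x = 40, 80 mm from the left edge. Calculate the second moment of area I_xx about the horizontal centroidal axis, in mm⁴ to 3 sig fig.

I_xx ≈ 4.28 × 10⁵ mm⁴

Treat the section as a set of non-overlapping primitives; coordinates are from the bounding-box lower-left.
Plate: 120 × 35, A = 4 200 mm², y = 17.5 mm, Ī = 428 750 mm⁴.
Hole 1 (subtracted): ⌀10, A = 78.54 mm², y = 17.5 mm, Ī = 490.87 mm⁴.
Hole 2 (subtracted): ⌀10, A = 78.54 mm², y = 17.5 mm, Ī = 490.87 mm⁴.
By symmetry the centroid is at mid-height, ȳ = 17.5 mm.
All pieces are centred on the horizontal centroidal axis, so I = ΣĪ (holes subtracted) = 427 768 mm⁴.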